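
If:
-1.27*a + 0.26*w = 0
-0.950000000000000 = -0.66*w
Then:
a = 0.29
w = 1.44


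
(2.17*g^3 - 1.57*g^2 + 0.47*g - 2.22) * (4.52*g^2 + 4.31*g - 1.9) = 9.8084*g^5 + 2.2563*g^4 - 8.7653*g^3 - 5.0257*g^2 - 10.4612*g + 4.218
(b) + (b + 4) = 2*b + 4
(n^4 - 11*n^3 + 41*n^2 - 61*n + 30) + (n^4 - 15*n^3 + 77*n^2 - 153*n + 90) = 2*n^4 - 26*n^3 + 118*n^2 - 214*n + 120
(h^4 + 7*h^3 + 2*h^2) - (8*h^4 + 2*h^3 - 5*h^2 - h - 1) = -7*h^4 + 5*h^3 + 7*h^2 + h + 1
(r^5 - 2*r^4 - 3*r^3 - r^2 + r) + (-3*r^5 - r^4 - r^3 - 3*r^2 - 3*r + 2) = -2*r^5 - 3*r^4 - 4*r^3 - 4*r^2 - 2*r + 2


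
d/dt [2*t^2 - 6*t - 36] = 4*t - 6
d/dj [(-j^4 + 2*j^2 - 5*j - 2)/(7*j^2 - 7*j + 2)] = (-14*j^5 + 21*j^4 - 8*j^3 + 21*j^2 + 36*j - 24)/(49*j^4 - 98*j^3 + 77*j^2 - 28*j + 4)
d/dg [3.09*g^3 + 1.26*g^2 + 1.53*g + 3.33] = 9.27*g^2 + 2.52*g + 1.53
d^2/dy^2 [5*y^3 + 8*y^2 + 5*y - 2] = 30*y + 16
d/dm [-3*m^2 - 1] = -6*m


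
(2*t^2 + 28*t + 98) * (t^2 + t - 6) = 2*t^4 + 30*t^3 + 114*t^2 - 70*t - 588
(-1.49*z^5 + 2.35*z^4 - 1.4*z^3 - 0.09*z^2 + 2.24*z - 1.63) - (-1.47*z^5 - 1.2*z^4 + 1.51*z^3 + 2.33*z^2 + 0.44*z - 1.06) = -0.02*z^5 + 3.55*z^4 - 2.91*z^3 - 2.42*z^2 + 1.8*z - 0.57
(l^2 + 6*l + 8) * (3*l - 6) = 3*l^3 + 12*l^2 - 12*l - 48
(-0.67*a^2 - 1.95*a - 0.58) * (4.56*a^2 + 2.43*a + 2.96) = -3.0552*a^4 - 10.5201*a^3 - 9.3665*a^2 - 7.1814*a - 1.7168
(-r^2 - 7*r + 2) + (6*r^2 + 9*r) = 5*r^2 + 2*r + 2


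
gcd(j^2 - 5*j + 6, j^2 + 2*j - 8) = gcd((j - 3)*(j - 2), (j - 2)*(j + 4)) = j - 2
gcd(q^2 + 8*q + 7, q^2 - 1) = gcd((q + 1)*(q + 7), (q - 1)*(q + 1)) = q + 1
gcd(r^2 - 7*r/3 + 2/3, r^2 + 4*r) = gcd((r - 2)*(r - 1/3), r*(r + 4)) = 1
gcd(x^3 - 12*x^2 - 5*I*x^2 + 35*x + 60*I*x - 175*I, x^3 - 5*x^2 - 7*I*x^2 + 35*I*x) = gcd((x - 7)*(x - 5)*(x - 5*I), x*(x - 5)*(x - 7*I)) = x - 5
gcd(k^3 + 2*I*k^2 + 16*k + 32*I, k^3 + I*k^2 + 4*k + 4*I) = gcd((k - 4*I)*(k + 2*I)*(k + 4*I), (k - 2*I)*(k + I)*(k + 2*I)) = k + 2*I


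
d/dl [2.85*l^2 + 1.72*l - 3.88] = 5.7*l + 1.72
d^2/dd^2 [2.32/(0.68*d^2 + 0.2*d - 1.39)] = (-2.145536*d^2 - 0.63104*d + 2.32*(1.36*d + 0.2)*(2.72*d + 0.4) + 4.385728)/(0.68*d^2 + 0.2*d - 1.39)^3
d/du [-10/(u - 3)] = 10/(u - 3)^2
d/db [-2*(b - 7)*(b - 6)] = 26 - 4*b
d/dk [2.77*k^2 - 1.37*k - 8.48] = 5.54*k - 1.37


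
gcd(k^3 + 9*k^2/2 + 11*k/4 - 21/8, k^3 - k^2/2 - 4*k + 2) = k - 1/2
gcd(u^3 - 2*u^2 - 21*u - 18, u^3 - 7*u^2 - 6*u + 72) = u^2 - 3*u - 18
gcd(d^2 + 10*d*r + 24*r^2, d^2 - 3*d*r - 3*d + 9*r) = 1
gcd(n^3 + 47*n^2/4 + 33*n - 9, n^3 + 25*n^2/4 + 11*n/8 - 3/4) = n^2 + 23*n/4 - 3/2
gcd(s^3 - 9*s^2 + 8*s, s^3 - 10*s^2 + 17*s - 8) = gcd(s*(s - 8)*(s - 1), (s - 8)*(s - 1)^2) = s^2 - 9*s + 8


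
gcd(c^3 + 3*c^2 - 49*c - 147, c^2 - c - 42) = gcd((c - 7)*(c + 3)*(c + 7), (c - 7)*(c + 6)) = c - 7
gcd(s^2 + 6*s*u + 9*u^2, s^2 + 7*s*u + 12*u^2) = s + 3*u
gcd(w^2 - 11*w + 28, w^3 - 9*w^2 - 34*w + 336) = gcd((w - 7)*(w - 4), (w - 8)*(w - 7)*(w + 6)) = w - 7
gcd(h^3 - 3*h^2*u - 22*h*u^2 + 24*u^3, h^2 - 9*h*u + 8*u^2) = -h + u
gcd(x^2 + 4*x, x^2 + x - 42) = 1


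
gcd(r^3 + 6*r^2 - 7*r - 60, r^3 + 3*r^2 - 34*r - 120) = r^2 + 9*r + 20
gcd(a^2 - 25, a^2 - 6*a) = 1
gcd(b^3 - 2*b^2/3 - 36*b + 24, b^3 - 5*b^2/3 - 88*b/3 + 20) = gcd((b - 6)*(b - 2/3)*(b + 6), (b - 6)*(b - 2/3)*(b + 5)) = b^2 - 20*b/3 + 4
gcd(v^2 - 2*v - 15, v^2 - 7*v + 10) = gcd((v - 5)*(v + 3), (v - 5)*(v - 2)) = v - 5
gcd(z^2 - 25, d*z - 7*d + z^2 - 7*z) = 1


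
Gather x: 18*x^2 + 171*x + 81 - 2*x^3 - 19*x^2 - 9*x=-2*x^3 - x^2 + 162*x + 81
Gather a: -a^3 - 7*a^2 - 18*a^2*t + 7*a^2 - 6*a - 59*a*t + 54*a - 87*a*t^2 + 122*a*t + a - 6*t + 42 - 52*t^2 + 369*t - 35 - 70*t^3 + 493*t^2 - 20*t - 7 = -a^3 - 18*a^2*t + a*(-87*t^2 + 63*t + 49) - 70*t^3 + 441*t^2 + 343*t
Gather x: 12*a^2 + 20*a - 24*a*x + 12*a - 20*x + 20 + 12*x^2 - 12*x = 12*a^2 + 32*a + 12*x^2 + x*(-24*a - 32) + 20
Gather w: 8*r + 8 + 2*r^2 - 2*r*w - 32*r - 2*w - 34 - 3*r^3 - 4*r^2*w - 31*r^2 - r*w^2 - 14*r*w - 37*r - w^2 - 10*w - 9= -3*r^3 - 29*r^2 - 61*r + w^2*(-r - 1) + w*(-4*r^2 - 16*r - 12) - 35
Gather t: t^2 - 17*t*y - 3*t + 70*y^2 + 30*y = t^2 + t*(-17*y - 3) + 70*y^2 + 30*y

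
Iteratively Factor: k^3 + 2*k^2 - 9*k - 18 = (k - 3)*(k^2 + 5*k + 6) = (k - 3)*(k + 3)*(k + 2)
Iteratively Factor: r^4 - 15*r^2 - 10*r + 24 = (r + 3)*(r^3 - 3*r^2 - 6*r + 8) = (r + 2)*(r + 3)*(r^2 - 5*r + 4) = (r - 4)*(r + 2)*(r + 3)*(r - 1)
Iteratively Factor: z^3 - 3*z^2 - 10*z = (z)*(z^2 - 3*z - 10) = z*(z - 5)*(z + 2)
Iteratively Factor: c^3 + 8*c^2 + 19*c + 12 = (c + 4)*(c^2 + 4*c + 3) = (c + 1)*(c + 4)*(c + 3)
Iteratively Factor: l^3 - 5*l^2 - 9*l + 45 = (l + 3)*(l^2 - 8*l + 15) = (l - 5)*(l + 3)*(l - 3)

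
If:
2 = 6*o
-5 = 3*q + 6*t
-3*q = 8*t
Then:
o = 1/3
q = -20/3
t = 5/2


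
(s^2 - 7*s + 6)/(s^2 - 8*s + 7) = (s - 6)/(s - 7)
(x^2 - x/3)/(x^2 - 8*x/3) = (3*x - 1)/(3*x - 8)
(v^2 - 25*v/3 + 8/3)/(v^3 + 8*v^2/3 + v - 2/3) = (v - 8)/(v^2 + 3*v + 2)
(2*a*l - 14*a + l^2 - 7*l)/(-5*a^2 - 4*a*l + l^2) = (-2*a*l + 14*a - l^2 + 7*l)/(5*a^2 + 4*a*l - l^2)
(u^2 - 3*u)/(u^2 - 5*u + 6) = u/(u - 2)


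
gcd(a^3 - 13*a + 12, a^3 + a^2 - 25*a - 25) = 1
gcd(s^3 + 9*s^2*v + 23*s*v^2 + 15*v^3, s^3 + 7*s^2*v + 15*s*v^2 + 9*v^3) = s^2 + 4*s*v + 3*v^2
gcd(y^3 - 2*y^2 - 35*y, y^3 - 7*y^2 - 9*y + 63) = y - 7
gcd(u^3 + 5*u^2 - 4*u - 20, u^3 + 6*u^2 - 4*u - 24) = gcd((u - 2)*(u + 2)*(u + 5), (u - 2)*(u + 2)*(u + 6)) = u^2 - 4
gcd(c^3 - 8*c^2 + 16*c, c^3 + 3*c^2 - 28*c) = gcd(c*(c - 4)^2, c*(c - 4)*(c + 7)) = c^2 - 4*c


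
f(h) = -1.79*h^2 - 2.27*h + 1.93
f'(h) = -3.58*h - 2.27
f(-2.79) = -5.67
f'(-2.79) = 7.72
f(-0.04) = 2.02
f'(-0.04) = -2.13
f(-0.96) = 2.46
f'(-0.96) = 1.17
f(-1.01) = 2.40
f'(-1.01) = 1.35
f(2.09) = -10.63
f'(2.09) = -9.75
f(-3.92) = -16.68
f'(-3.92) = 11.76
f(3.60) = -29.44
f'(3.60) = -15.16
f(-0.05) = 2.04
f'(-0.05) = -2.09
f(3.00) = -20.99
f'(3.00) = -13.01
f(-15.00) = -366.77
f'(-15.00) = 51.43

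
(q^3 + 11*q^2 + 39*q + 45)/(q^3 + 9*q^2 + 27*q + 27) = (q + 5)/(q + 3)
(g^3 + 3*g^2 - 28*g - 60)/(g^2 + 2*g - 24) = (g^2 - 3*g - 10)/(g - 4)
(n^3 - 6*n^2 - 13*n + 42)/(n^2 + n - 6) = n - 7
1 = 1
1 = 1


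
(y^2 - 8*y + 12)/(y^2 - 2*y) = (y - 6)/y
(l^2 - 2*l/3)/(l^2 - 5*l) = (l - 2/3)/(l - 5)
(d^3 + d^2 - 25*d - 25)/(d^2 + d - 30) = (d^2 + 6*d + 5)/(d + 6)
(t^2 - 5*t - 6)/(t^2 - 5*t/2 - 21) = 2*(t + 1)/(2*t + 7)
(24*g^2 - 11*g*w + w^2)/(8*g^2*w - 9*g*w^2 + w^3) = (-3*g + w)/(w*(-g + w))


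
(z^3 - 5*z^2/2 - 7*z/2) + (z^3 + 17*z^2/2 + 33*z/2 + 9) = 2*z^3 + 6*z^2 + 13*z + 9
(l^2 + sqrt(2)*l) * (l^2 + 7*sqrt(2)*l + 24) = l^4 + 8*sqrt(2)*l^3 + 38*l^2 + 24*sqrt(2)*l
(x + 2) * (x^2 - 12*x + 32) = x^3 - 10*x^2 + 8*x + 64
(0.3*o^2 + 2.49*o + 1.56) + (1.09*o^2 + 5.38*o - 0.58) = 1.39*o^2 + 7.87*o + 0.98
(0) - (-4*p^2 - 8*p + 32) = 4*p^2 + 8*p - 32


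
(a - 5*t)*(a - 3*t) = a^2 - 8*a*t + 15*t^2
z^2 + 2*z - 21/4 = (z - 3/2)*(z + 7/2)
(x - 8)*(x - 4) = x^2 - 12*x + 32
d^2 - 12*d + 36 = (d - 6)^2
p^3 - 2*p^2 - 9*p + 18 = (p - 3)*(p - 2)*(p + 3)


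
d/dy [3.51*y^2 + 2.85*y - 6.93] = 7.02*y + 2.85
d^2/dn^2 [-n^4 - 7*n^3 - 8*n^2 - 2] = -12*n^2 - 42*n - 16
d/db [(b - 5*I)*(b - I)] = 2*b - 6*I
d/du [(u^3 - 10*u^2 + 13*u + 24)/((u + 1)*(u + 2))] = (u^2 + 4*u - 46)/(u^2 + 4*u + 4)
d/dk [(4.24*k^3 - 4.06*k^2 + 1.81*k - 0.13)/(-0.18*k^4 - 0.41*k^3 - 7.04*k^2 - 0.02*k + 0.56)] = (0.7632*k^6 - 1.4616*k^5 - 30.5368*k^4 + 1.221*k^3 + 19.7869*k^2 - 6.3776*k + 1.011)/(0.0324*k^8 + 0.1476*k^7 + 2.7025*k^6 + 5.78*k^5 + 49.3764*k^4 - 0.1776*k^3 - 7.8844*k^2 - 0.0224*k + 0.3136)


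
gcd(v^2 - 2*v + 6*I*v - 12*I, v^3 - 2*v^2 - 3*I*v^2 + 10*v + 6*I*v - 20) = v - 2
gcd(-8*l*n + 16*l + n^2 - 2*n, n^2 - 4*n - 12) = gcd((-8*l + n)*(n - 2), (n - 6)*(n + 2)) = 1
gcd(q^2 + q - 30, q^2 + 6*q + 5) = 1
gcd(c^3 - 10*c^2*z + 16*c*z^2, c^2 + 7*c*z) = c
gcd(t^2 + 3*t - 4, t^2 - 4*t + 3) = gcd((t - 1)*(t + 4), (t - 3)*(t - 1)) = t - 1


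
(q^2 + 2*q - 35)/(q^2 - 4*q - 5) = (q + 7)/(q + 1)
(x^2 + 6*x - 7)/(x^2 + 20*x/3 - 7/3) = 3*(x - 1)/(3*x - 1)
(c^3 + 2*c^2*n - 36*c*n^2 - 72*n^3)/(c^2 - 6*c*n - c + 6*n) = (c^2 + 8*c*n + 12*n^2)/(c - 1)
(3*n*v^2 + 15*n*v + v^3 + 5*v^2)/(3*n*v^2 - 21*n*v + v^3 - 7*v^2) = (v + 5)/(v - 7)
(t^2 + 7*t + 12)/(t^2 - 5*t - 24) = (t + 4)/(t - 8)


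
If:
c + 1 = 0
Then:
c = -1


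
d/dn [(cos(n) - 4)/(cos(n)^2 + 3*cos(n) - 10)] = (cos(n)^2 - 8*cos(n) - 2)*sin(n)/(cos(n)^2 + 3*cos(n) - 10)^2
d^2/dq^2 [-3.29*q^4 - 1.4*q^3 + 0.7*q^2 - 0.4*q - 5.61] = -39.48*q^2 - 8.4*q + 1.4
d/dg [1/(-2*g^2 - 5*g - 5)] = (4*g + 5)/(2*g^2 + 5*g + 5)^2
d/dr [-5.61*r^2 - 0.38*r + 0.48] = -11.22*r - 0.38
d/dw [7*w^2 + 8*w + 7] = 14*w + 8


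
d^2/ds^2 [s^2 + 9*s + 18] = 2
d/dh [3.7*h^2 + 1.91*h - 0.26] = 7.4*h + 1.91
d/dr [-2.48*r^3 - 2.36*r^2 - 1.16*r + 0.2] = -7.44*r^2 - 4.72*r - 1.16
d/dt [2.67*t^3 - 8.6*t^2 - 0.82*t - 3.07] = 8.01*t^2 - 17.2*t - 0.82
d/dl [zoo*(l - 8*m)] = zoo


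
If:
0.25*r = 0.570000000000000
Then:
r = 2.28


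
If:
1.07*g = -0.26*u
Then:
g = -0.242990654205607*u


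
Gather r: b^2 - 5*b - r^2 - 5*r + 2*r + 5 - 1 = b^2 - 5*b - r^2 - 3*r + 4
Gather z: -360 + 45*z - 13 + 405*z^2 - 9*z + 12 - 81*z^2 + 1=324*z^2 + 36*z - 360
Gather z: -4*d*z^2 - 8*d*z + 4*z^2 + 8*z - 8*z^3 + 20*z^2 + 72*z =-8*z^3 + z^2*(24 - 4*d) + z*(80 - 8*d)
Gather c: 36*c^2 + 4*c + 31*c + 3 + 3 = 36*c^2 + 35*c + 6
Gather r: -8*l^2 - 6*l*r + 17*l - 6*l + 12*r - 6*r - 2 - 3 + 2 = -8*l^2 + 11*l + r*(6 - 6*l) - 3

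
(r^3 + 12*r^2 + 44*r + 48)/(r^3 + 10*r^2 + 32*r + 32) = (r + 6)/(r + 4)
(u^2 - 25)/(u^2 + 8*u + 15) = (u - 5)/(u + 3)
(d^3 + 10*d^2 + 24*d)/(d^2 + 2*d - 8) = d*(d + 6)/(d - 2)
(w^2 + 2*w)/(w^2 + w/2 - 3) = 2*w/(2*w - 3)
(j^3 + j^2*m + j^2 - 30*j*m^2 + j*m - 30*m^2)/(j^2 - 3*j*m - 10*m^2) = (j^2 + 6*j*m + j + 6*m)/(j + 2*m)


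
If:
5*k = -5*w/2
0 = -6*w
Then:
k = 0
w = 0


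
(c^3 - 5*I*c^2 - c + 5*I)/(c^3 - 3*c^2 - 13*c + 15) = (c^2 + c*(1 - 5*I) - 5*I)/(c^2 - 2*c - 15)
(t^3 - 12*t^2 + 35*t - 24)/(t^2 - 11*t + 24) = t - 1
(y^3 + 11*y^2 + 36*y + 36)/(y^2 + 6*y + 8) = (y^2 + 9*y + 18)/(y + 4)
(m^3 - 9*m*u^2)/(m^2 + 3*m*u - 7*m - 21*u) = m*(m - 3*u)/(m - 7)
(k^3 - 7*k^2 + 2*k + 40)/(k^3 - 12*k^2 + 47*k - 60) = (k + 2)/(k - 3)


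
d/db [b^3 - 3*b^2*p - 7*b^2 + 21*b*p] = 3*b^2 - 6*b*p - 14*b + 21*p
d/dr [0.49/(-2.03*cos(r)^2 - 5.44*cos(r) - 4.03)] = -(1.9894*cos(r) + 2.6656)*sin(r)/(2.03*cos(r)^2 + 5.44*cos(r) + 4.03)^2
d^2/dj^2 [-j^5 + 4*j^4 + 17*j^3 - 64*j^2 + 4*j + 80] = -20*j^3 + 48*j^2 + 102*j - 128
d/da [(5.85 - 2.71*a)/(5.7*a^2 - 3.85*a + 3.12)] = (15.447*a^2 - 66.69*a + 14.0673)/(32.49*a^4 - 43.89*a^3 + 50.3905*a^2 - 24.024*a + 9.7344)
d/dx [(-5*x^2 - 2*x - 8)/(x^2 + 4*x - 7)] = 2*(-9*x^2 + 43*x + 23)/(x^4 + 8*x^3 + 2*x^2 - 56*x + 49)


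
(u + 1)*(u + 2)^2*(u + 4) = u^4 + 9*u^3 + 28*u^2 + 36*u + 16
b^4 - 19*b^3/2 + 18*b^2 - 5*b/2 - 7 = (b - 7)*(b - 2)*(b - 1)*(b + 1/2)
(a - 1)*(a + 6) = a^2 + 5*a - 6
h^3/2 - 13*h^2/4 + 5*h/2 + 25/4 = (h/2 + 1/2)*(h - 5)*(h - 5/2)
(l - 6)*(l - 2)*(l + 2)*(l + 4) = l^4 - 2*l^3 - 28*l^2 + 8*l + 96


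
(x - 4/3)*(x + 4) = x^2 + 8*x/3 - 16/3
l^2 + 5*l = l*(l + 5)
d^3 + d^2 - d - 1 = (d - 1)*(d + 1)^2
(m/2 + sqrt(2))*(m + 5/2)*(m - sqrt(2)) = m^3/2 + sqrt(2)*m^2/2 + 5*m^2/4 - 2*m + 5*sqrt(2)*m/4 - 5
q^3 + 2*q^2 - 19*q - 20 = (q - 4)*(q + 1)*(q + 5)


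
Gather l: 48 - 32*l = 48 - 32*l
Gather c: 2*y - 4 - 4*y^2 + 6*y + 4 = -4*y^2 + 8*y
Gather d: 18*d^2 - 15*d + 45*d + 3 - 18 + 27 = 18*d^2 + 30*d + 12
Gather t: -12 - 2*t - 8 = -2*t - 20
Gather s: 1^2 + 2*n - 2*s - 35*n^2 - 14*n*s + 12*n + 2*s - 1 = -35*n^2 - 14*n*s + 14*n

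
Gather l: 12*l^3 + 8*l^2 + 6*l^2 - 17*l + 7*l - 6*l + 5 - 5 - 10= 12*l^3 + 14*l^2 - 16*l - 10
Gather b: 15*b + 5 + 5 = 15*b + 10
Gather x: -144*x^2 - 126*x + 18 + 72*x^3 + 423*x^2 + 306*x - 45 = 72*x^3 + 279*x^2 + 180*x - 27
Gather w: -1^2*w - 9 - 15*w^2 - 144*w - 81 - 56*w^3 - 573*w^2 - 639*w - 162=-56*w^3 - 588*w^2 - 784*w - 252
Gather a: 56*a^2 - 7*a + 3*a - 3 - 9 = 56*a^2 - 4*a - 12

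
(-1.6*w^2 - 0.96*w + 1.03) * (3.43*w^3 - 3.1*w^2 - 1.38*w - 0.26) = -5.488*w^5 + 1.6672*w^4 + 8.7169*w^3 - 1.4522*w^2 - 1.1718*w - 0.2678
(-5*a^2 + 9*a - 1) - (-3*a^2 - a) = -2*a^2 + 10*a - 1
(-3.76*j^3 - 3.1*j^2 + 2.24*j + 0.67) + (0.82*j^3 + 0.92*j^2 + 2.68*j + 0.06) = -2.94*j^3 - 2.18*j^2 + 4.92*j + 0.73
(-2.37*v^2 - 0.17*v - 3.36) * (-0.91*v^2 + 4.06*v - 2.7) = 2.1567*v^4 - 9.4675*v^3 + 8.7664*v^2 - 13.1826*v + 9.072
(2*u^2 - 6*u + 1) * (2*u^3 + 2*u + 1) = 4*u^5 - 12*u^4 + 6*u^3 - 10*u^2 - 4*u + 1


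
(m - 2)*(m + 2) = m^2 - 4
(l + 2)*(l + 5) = l^2 + 7*l + 10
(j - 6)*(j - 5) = j^2 - 11*j + 30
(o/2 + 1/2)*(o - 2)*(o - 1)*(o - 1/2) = o^4/2 - 5*o^3/4 + 5*o/4 - 1/2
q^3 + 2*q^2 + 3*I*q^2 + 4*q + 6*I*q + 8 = (q + 2)*(q - I)*(q + 4*I)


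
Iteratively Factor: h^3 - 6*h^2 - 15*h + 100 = (h + 4)*(h^2 - 10*h + 25) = (h - 5)*(h + 4)*(h - 5)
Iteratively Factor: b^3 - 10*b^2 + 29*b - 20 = (b - 4)*(b^2 - 6*b + 5) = (b - 5)*(b - 4)*(b - 1)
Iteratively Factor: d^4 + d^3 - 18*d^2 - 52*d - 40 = (d + 2)*(d^3 - d^2 - 16*d - 20) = (d - 5)*(d + 2)*(d^2 + 4*d + 4) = (d - 5)*(d + 2)^2*(d + 2)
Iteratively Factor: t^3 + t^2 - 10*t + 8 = (t + 4)*(t^2 - 3*t + 2) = (t - 1)*(t + 4)*(t - 2)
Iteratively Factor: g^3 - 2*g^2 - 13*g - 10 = (g + 1)*(g^2 - 3*g - 10) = (g - 5)*(g + 1)*(g + 2)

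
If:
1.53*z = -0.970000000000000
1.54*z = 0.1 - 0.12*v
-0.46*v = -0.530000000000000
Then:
No Solution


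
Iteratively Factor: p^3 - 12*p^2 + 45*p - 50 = (p - 5)*(p^2 - 7*p + 10) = (p - 5)*(p - 2)*(p - 5)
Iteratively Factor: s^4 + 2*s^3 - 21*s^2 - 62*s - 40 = (s + 1)*(s^3 + s^2 - 22*s - 40) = (s + 1)*(s + 2)*(s^2 - s - 20) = (s + 1)*(s + 2)*(s + 4)*(s - 5)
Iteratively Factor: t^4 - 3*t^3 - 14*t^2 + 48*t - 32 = (t - 1)*(t^3 - 2*t^2 - 16*t + 32) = (t - 4)*(t - 1)*(t^2 + 2*t - 8) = (t - 4)*(t - 1)*(t + 4)*(t - 2)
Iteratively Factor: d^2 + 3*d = (d)*(d + 3)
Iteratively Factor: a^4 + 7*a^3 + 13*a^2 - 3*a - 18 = (a + 3)*(a^3 + 4*a^2 + a - 6) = (a + 2)*(a + 3)*(a^2 + 2*a - 3) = (a - 1)*(a + 2)*(a + 3)*(a + 3)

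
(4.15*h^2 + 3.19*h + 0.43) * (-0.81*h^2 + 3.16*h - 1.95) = -3.3615*h^4 + 10.5301*h^3 + 1.6396*h^2 - 4.8617*h - 0.8385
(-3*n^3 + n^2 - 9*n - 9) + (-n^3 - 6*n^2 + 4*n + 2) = -4*n^3 - 5*n^2 - 5*n - 7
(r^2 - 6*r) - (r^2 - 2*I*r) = -6*r + 2*I*r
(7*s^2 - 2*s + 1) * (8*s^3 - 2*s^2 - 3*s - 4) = 56*s^5 - 30*s^4 - 9*s^3 - 24*s^2 + 5*s - 4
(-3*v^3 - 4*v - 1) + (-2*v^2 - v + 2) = -3*v^3 - 2*v^2 - 5*v + 1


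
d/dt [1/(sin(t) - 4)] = -cos(t)/(sin(t) - 4)^2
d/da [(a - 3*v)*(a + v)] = 2*a - 2*v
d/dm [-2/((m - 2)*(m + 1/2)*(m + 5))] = 4*(6*m^2 + 14*m - 17)/(4*m^6 + 28*m^5 - 19*m^4 - 278*m^3 + 149*m^2 + 340*m + 100)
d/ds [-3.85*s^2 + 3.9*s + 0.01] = 3.9 - 7.7*s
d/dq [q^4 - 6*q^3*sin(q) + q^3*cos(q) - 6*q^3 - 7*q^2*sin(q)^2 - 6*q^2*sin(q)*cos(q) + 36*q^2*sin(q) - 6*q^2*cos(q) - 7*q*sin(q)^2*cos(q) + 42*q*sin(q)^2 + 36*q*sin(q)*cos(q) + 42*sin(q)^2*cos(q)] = -q^3*sin(q) - 6*q^3*cos(q) + 4*q^3 - 12*q^2*sin(q) - 7*q^2*sin(2*q) + 39*q^2*cos(q) - 6*q^2*cos(2*q) - 18*q^2 + 295*q*sin(q)/4 + 36*q*sin(2*q) - 21*q*sin(3*q)/4 - 12*q*cos(q) + 43*q*cos(2*q) - 7*q - 21*sin(q)/2 + 18*sin(2*q) + 63*sin(3*q)/2 - 7*cos(q)/4 - 21*cos(2*q) + 7*cos(3*q)/4 + 21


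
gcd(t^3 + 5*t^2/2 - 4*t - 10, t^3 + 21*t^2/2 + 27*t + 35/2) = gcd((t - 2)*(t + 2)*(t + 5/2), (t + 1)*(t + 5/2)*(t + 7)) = t + 5/2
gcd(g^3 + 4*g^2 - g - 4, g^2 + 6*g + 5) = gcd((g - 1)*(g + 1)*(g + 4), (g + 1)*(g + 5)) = g + 1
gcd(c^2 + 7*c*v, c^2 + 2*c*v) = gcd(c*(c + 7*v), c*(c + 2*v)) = c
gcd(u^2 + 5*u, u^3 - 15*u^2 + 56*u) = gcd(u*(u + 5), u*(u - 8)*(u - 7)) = u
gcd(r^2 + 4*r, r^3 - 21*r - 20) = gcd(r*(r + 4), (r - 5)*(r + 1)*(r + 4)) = r + 4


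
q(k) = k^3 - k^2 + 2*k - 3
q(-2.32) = -25.51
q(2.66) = 14.07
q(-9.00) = -831.00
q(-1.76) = -15.07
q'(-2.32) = 22.79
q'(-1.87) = 16.23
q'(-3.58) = 47.61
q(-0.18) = -3.40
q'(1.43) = 5.27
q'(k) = 3*k^2 - 2*k + 2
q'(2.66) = 17.91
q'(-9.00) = 263.00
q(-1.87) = -16.78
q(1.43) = 0.74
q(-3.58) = -68.86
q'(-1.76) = 14.81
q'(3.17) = 25.81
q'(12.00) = 410.00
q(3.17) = 25.15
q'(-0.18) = 2.46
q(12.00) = 1605.00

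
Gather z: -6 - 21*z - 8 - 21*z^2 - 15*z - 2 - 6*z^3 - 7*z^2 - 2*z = -6*z^3 - 28*z^2 - 38*z - 16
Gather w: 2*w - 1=2*w - 1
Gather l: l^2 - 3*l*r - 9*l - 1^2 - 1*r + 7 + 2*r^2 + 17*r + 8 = l^2 + l*(-3*r - 9) + 2*r^2 + 16*r + 14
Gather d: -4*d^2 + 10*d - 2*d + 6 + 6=-4*d^2 + 8*d + 12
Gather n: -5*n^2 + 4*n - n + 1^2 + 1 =-5*n^2 + 3*n + 2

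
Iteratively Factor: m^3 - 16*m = (m + 4)*(m^2 - 4*m) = (m - 4)*(m + 4)*(m)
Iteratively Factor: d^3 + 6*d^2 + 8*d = (d)*(d^2 + 6*d + 8) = d*(d + 4)*(d + 2)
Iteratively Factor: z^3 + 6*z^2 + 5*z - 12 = (z - 1)*(z^2 + 7*z + 12) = (z - 1)*(z + 4)*(z + 3)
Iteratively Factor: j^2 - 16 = (j - 4)*(j + 4)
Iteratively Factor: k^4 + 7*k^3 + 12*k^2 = (k + 3)*(k^3 + 4*k^2) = (k + 3)*(k + 4)*(k^2) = k*(k + 3)*(k + 4)*(k)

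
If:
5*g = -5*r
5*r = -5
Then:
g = 1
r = -1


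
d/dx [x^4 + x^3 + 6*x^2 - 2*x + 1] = 4*x^3 + 3*x^2 + 12*x - 2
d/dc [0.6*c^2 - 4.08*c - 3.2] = 1.2*c - 4.08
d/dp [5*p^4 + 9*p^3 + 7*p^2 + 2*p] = 20*p^3 + 27*p^2 + 14*p + 2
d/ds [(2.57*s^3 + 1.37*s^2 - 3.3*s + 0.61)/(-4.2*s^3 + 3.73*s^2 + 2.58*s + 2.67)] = (7.105427357601e-15*s^5 + 15.3401*s^4 - 14.4588*s^3 + 44.1153*s^2 + 2.7652*s - 10.3848)/(17.64*s^6 - 31.332*s^5 - 7.7591*s^4 - 3.1812*s^3 + 26.5746*s^2 + 13.7772*s + 7.1289)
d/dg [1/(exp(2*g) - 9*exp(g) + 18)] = (9 - 2*exp(g))*exp(g)/(exp(2*g) - 9*exp(g) + 18)^2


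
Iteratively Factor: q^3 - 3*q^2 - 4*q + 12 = (q + 2)*(q^2 - 5*q + 6) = (q - 2)*(q + 2)*(q - 3)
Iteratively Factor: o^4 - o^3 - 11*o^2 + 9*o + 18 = (o - 2)*(o^3 + o^2 - 9*o - 9) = (o - 3)*(o - 2)*(o^2 + 4*o + 3) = (o - 3)*(o - 2)*(o + 3)*(o + 1)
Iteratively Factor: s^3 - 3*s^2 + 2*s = (s)*(s^2 - 3*s + 2) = s*(s - 2)*(s - 1)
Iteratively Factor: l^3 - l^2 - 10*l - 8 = (l + 1)*(l^2 - 2*l - 8) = (l + 1)*(l + 2)*(l - 4)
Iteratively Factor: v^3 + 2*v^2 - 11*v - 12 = (v + 4)*(v^2 - 2*v - 3) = (v - 3)*(v + 4)*(v + 1)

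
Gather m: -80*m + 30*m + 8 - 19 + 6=-50*m - 5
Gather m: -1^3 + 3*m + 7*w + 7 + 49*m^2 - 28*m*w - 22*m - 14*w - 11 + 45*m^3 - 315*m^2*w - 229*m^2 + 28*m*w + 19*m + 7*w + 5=45*m^3 + m^2*(-315*w - 180)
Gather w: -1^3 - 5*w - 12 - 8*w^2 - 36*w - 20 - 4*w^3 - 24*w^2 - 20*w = -4*w^3 - 32*w^2 - 61*w - 33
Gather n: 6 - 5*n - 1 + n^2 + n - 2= n^2 - 4*n + 3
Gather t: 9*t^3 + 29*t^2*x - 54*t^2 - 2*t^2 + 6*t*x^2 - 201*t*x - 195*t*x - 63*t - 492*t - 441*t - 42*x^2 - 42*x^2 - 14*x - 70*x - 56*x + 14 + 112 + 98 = 9*t^3 + t^2*(29*x - 56) + t*(6*x^2 - 396*x - 996) - 84*x^2 - 140*x + 224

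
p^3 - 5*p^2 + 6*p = p*(p - 3)*(p - 2)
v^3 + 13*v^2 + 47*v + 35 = (v + 1)*(v + 5)*(v + 7)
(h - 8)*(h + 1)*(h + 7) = h^3 - 57*h - 56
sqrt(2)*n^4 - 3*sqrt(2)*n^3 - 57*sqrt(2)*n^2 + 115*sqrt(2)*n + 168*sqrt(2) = (n - 8)*(n - 3)*(n + 7)*(sqrt(2)*n + sqrt(2))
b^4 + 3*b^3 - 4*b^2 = b^2*(b - 1)*(b + 4)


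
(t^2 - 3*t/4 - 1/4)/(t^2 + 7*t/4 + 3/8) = 2*(t - 1)/(2*t + 3)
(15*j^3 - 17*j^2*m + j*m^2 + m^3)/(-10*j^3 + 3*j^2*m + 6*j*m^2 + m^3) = (-3*j + m)/(2*j + m)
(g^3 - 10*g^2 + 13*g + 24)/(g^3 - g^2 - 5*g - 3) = (g - 8)/(g + 1)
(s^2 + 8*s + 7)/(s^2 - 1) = (s + 7)/(s - 1)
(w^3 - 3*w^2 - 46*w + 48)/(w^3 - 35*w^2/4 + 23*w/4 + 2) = 4*(w + 6)/(4*w + 1)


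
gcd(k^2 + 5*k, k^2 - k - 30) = k + 5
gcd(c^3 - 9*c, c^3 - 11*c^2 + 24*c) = c^2 - 3*c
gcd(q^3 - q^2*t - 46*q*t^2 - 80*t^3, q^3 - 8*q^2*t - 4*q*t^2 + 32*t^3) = q^2 - 6*q*t - 16*t^2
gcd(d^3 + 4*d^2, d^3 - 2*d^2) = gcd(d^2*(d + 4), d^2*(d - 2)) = d^2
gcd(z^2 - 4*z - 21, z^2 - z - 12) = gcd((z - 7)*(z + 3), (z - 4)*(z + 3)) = z + 3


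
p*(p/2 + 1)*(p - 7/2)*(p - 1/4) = p^4/2 - 7*p^3/8 - 53*p^2/16 + 7*p/8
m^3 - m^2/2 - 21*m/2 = m*(m - 7/2)*(m + 3)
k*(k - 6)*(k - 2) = k^3 - 8*k^2 + 12*k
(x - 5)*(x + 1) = x^2 - 4*x - 5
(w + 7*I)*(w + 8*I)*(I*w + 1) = I*w^3 - 14*w^2 - 41*I*w - 56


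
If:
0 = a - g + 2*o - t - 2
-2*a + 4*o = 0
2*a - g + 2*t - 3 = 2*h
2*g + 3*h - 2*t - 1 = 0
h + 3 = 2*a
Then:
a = 11/7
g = 5/7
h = 1/7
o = 11/14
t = 3/7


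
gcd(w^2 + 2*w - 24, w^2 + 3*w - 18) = w + 6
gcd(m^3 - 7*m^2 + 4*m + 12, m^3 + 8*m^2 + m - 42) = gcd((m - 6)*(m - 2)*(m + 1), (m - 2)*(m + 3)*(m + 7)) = m - 2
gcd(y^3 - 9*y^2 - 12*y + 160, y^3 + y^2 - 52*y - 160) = y^2 - 4*y - 32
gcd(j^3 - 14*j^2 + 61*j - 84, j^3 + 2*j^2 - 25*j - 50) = 1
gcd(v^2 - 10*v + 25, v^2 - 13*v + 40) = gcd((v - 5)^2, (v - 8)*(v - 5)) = v - 5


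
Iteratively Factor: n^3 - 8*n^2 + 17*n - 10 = (n - 1)*(n^2 - 7*n + 10) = (n - 5)*(n - 1)*(n - 2)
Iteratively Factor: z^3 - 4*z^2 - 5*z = (z + 1)*(z^2 - 5*z) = (z - 5)*(z + 1)*(z)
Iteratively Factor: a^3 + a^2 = (a)*(a^2 + a) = a*(a + 1)*(a)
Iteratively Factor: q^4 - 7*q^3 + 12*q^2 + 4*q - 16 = (q - 2)*(q^3 - 5*q^2 + 2*q + 8) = (q - 4)*(q - 2)*(q^2 - q - 2) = (q - 4)*(q - 2)*(q + 1)*(q - 2)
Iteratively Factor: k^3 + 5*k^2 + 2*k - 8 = (k + 2)*(k^2 + 3*k - 4) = (k - 1)*(k + 2)*(k + 4)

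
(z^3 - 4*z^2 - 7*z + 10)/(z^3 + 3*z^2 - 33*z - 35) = (z^2 + z - 2)/(z^2 + 8*z + 7)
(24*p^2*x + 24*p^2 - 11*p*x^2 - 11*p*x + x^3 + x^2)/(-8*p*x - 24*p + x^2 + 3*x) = (-3*p*x - 3*p + x^2 + x)/(x + 3)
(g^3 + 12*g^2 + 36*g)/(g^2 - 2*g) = (g^2 + 12*g + 36)/(g - 2)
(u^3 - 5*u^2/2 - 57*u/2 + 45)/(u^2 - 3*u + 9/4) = 2*(u^2 - u - 30)/(2*u - 3)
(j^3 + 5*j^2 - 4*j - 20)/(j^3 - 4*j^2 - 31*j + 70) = (j + 2)/(j - 7)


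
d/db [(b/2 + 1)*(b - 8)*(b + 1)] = 3*b^2/2 - 5*b - 11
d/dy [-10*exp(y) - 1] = -10*exp(y)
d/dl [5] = 0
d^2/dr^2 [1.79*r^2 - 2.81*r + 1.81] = 3.58000000000000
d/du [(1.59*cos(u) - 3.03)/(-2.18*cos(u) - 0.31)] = 7.0983*sin(u)/(2.18*cos(u) + 0.31)^2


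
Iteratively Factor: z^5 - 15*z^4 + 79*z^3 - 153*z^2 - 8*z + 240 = (z - 4)*(z^4 - 11*z^3 + 35*z^2 - 13*z - 60) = (z - 5)*(z - 4)*(z^3 - 6*z^2 + 5*z + 12) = (z - 5)*(z - 4)*(z - 3)*(z^2 - 3*z - 4) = (z - 5)*(z - 4)*(z - 3)*(z + 1)*(z - 4)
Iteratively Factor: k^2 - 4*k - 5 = (k + 1)*(k - 5)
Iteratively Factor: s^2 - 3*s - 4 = (s + 1)*(s - 4)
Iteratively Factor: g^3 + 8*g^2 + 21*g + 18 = (g + 3)*(g^2 + 5*g + 6) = (g + 3)^2*(g + 2)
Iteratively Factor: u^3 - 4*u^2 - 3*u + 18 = (u - 3)*(u^2 - u - 6) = (u - 3)*(u + 2)*(u - 3)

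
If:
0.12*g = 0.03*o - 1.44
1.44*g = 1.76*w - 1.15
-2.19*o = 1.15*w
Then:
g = -10.91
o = 4.35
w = -8.28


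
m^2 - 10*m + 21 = (m - 7)*(m - 3)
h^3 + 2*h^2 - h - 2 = (h - 1)*(h + 1)*(h + 2)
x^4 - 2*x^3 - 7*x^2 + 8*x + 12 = (x - 3)*(x - 2)*(x + 1)*(x + 2)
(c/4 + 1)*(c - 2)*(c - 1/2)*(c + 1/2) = c^4/4 + c^3/2 - 33*c^2/16 - c/8 + 1/2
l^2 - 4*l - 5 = (l - 5)*(l + 1)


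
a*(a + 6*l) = a^2 + 6*a*l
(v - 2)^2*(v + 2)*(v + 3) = v^4 + v^3 - 10*v^2 - 4*v + 24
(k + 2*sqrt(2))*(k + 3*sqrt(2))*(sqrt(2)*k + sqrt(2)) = sqrt(2)*k^3 + sqrt(2)*k^2 + 10*k^2 + 10*k + 12*sqrt(2)*k + 12*sqrt(2)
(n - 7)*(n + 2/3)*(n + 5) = n^3 - 4*n^2/3 - 109*n/3 - 70/3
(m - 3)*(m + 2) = m^2 - m - 6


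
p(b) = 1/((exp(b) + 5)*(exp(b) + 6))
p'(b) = -exp(b)/((exp(b) + 5)*(exp(b) + 6)^2) - exp(b)/((exp(b) + 5)^2*(exp(b) + 6)) = (-2*exp(b) - 11)*exp(b)/(exp(4*b) + 22*exp(3*b) + 181*exp(2*b) + 660*exp(b) + 900)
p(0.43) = 0.02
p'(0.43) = -0.01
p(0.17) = 0.02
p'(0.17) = -0.01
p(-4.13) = 0.03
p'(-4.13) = -0.00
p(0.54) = 0.02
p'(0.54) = -0.01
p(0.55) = 0.02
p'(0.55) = -0.01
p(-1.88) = 0.03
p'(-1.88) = -0.00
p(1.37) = 0.01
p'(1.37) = -0.01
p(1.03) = 0.01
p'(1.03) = -0.01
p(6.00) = 0.00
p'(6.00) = 0.00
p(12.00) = 0.00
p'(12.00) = 0.00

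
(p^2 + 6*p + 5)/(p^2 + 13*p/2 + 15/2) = 2*(p + 1)/(2*p + 3)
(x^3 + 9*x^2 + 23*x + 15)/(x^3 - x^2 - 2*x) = (x^2 + 8*x + 15)/(x*(x - 2))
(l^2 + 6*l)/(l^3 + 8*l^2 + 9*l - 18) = l/(l^2 + 2*l - 3)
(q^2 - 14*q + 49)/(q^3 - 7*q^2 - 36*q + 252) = (q - 7)/(q^2 - 36)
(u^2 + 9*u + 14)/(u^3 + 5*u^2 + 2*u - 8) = (u + 7)/(u^2 + 3*u - 4)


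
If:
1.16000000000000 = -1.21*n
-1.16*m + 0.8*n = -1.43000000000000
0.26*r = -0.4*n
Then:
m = 0.57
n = -0.96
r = 1.47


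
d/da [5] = 0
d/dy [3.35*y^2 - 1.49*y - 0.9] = 6.7*y - 1.49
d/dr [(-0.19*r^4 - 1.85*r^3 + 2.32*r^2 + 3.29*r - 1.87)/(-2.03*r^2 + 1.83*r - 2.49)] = (0.7714*r^5 + 2.7124*r^4 - 4.8786*r^3 + 24.7438*r^2 - 19.1458*r - 4.77)/(4.1209*r^4 - 7.4298*r^3 + 13.4583*r^2 - 9.1134*r + 6.2001)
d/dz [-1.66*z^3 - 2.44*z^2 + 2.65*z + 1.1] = -4.98*z^2 - 4.88*z + 2.65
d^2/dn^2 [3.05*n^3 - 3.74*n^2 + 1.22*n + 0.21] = 18.3*n - 7.48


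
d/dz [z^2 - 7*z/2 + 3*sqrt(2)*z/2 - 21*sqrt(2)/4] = 2*z - 7/2 + 3*sqrt(2)/2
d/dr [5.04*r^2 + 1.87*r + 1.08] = 10.08*r + 1.87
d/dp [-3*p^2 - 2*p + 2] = -6*p - 2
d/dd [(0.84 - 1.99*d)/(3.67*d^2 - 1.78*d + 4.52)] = (7.3033*d^2 - 6.1656*d - 7.4996)/(13.4689*d^4 - 13.0652*d^3 + 36.3452*d^2 - 16.0912*d + 20.4304)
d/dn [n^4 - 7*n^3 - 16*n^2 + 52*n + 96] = 4*n^3 - 21*n^2 - 32*n + 52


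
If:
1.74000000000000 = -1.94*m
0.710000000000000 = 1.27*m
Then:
No Solution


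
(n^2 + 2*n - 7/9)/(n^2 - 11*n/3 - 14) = (n - 1/3)/(n - 6)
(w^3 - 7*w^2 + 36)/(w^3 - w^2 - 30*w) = (w^2 - w - 6)/(w*(w + 5))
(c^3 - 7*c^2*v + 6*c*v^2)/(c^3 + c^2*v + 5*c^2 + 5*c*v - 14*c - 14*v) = c*(c^2 - 7*c*v + 6*v^2)/(c^3 + c^2*v + 5*c^2 + 5*c*v - 14*c - 14*v)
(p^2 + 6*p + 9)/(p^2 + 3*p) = (p + 3)/p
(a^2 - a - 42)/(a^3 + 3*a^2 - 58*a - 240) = (a - 7)/(a^2 - 3*a - 40)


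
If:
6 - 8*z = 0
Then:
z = 3/4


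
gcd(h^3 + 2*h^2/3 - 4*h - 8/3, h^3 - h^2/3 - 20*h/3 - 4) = h^2 + 8*h/3 + 4/3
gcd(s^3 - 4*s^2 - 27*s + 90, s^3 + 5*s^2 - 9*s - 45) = s^2 + 2*s - 15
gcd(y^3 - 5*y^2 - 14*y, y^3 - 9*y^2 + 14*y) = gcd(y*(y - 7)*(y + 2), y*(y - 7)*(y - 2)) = y^2 - 7*y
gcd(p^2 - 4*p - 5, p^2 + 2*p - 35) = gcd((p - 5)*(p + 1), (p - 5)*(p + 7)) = p - 5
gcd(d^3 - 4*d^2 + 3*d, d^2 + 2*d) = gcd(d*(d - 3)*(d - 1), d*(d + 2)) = d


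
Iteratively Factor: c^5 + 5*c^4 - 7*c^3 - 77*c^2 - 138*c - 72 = (c + 1)*(c^4 + 4*c^3 - 11*c^2 - 66*c - 72) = (c + 1)*(c + 3)*(c^3 + c^2 - 14*c - 24) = (c - 4)*(c + 1)*(c + 3)*(c^2 + 5*c + 6) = (c - 4)*(c + 1)*(c + 3)^2*(c + 2)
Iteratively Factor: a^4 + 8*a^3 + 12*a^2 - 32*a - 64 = (a + 4)*(a^3 + 4*a^2 - 4*a - 16) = (a + 4)^2*(a^2 - 4) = (a + 2)*(a + 4)^2*(a - 2)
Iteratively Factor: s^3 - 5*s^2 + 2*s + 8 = (s + 1)*(s^2 - 6*s + 8) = (s - 4)*(s + 1)*(s - 2)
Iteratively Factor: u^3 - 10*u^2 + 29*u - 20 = (u - 4)*(u^2 - 6*u + 5) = (u - 5)*(u - 4)*(u - 1)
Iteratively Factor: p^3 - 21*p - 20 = (p - 5)*(p^2 + 5*p + 4) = (p - 5)*(p + 1)*(p + 4)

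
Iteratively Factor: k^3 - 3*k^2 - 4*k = (k)*(k^2 - 3*k - 4) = k*(k + 1)*(k - 4)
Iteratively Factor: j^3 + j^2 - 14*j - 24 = (j + 3)*(j^2 - 2*j - 8) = (j - 4)*(j + 3)*(j + 2)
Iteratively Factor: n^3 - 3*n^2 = (n - 3)*(n^2) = n*(n - 3)*(n)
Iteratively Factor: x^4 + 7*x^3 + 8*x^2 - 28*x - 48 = (x + 2)*(x^3 + 5*x^2 - 2*x - 24) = (x + 2)*(x + 4)*(x^2 + x - 6) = (x + 2)*(x + 3)*(x + 4)*(x - 2)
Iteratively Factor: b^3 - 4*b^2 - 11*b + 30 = (b - 5)*(b^2 + b - 6) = (b - 5)*(b - 2)*(b + 3)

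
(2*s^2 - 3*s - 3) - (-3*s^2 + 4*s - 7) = 5*s^2 - 7*s + 4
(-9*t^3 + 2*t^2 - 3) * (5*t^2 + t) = -45*t^5 + t^4 + 2*t^3 - 15*t^2 - 3*t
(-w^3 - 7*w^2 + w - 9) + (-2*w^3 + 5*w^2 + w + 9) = -3*w^3 - 2*w^2 + 2*w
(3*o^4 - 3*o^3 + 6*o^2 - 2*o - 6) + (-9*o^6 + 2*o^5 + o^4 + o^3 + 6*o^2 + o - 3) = -9*o^6 + 2*o^5 + 4*o^4 - 2*o^3 + 12*o^2 - o - 9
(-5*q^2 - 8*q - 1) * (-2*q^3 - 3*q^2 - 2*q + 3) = 10*q^5 + 31*q^4 + 36*q^3 + 4*q^2 - 22*q - 3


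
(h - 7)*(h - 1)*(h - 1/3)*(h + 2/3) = h^4 - 23*h^3/3 + 37*h^2/9 + 37*h/9 - 14/9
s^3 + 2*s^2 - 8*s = s*(s - 2)*(s + 4)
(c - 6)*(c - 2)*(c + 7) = c^3 - c^2 - 44*c + 84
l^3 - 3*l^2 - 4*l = l*(l - 4)*(l + 1)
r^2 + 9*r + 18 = (r + 3)*(r + 6)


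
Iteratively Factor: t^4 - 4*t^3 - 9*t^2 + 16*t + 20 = (t + 2)*(t^3 - 6*t^2 + 3*t + 10) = (t + 1)*(t + 2)*(t^2 - 7*t + 10) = (t - 2)*(t + 1)*(t + 2)*(t - 5)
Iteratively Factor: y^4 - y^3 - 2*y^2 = (y)*(y^3 - y^2 - 2*y) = y*(y - 2)*(y^2 + y) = y^2*(y - 2)*(y + 1)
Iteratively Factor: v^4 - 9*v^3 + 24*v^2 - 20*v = (v)*(v^3 - 9*v^2 + 24*v - 20) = v*(v - 5)*(v^2 - 4*v + 4) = v*(v - 5)*(v - 2)*(v - 2)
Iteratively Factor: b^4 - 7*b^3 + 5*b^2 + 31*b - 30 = (b + 2)*(b^3 - 9*b^2 + 23*b - 15) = (b - 1)*(b + 2)*(b^2 - 8*b + 15) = (b - 3)*(b - 1)*(b + 2)*(b - 5)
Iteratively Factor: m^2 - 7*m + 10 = (m - 2)*(m - 5)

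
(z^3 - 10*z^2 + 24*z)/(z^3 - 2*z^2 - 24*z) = (z - 4)/(z + 4)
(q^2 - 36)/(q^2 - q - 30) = (q + 6)/(q + 5)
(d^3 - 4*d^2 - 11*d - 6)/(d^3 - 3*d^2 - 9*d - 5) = (d - 6)/(d - 5)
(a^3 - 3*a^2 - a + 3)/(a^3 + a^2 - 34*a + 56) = (a^3 - 3*a^2 - a + 3)/(a^3 + a^2 - 34*a + 56)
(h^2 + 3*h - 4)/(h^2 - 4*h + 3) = (h + 4)/(h - 3)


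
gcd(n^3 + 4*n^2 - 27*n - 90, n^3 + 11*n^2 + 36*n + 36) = n^2 + 9*n + 18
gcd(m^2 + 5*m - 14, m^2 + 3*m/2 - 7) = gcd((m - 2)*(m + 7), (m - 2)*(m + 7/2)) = m - 2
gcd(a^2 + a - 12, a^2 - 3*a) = a - 3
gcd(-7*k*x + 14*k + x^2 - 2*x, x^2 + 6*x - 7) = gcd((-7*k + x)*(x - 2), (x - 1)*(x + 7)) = 1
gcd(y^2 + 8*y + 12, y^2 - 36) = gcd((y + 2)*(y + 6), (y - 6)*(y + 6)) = y + 6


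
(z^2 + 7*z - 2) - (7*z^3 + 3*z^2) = -7*z^3 - 2*z^2 + 7*z - 2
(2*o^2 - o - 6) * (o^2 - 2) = 2*o^4 - o^3 - 10*o^2 + 2*o + 12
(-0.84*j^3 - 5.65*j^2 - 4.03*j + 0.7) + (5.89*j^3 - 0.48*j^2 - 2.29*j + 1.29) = 5.05*j^3 - 6.13*j^2 - 6.32*j + 1.99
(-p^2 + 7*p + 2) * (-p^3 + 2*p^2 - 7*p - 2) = p^5 - 9*p^4 + 19*p^3 - 43*p^2 - 28*p - 4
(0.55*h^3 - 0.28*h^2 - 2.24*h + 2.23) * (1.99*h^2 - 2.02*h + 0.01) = 1.0945*h^5 - 1.6682*h^4 - 3.8865*h^3 + 8.9597*h^2 - 4.527*h + 0.0223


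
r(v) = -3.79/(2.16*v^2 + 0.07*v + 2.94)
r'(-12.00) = -0.00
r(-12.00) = -0.01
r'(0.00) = 0.03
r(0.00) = -1.29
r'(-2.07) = -0.23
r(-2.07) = -0.31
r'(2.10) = 0.22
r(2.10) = -0.30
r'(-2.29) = -0.19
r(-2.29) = -0.27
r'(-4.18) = -0.04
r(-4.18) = -0.09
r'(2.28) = 0.18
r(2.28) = -0.26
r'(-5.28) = -0.02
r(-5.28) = -0.06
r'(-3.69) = -0.06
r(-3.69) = -0.12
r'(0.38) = 0.60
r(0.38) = -1.16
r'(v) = -3.79*(-4.32*v - 0.07)/(2.16*v^2 + 0.07*v + 2.94)^2 = (16.3728*v + 0.2653)/(2.16*v^2 + 0.07*v + 2.94)^2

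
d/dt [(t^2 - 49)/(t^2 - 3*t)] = (-3*t^2 + 98*t - 147)/(t^2*(t^2 - 6*t + 9))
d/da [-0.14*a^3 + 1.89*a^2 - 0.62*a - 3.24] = -0.42*a^2 + 3.78*a - 0.62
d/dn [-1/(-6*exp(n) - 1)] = -6*exp(n)/(6*exp(n) + 1)^2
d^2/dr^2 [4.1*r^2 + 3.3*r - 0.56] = 8.20000000000000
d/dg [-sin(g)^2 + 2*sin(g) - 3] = 2*(1 - sin(g))*cos(g)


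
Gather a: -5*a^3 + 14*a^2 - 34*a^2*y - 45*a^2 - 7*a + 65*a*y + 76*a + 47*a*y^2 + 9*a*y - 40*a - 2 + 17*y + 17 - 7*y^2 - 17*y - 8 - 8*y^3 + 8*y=-5*a^3 + a^2*(-34*y - 31) + a*(47*y^2 + 74*y + 29) - 8*y^3 - 7*y^2 + 8*y + 7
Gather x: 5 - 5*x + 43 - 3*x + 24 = 72 - 8*x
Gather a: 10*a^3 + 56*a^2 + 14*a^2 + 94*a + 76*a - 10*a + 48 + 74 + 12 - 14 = 10*a^3 + 70*a^2 + 160*a + 120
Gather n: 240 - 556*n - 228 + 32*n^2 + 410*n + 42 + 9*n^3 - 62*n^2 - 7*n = 9*n^3 - 30*n^2 - 153*n + 54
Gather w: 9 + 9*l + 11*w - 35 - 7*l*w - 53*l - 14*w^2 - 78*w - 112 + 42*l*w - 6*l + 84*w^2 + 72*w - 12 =-50*l + 70*w^2 + w*(35*l + 5) - 150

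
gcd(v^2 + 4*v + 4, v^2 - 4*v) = 1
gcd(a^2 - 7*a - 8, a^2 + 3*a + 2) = a + 1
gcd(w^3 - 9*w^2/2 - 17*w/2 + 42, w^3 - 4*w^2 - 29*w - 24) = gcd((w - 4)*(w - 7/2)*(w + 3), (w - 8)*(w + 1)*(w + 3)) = w + 3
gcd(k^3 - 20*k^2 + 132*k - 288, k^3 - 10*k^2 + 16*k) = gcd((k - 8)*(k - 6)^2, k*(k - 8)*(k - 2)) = k - 8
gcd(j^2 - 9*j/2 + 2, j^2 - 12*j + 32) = j - 4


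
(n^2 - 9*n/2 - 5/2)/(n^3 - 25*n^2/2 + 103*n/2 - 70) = (2*n + 1)/(2*n^2 - 15*n + 28)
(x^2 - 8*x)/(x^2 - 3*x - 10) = x*(8 - x)/(-x^2 + 3*x + 10)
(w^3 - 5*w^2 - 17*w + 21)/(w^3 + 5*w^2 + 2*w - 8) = (w^2 - 4*w - 21)/(w^2 + 6*w + 8)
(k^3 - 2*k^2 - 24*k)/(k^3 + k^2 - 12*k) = (k - 6)/(k - 3)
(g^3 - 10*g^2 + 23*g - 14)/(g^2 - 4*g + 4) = (g^2 - 8*g + 7)/(g - 2)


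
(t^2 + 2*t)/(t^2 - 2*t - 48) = t*(t + 2)/(t^2 - 2*t - 48)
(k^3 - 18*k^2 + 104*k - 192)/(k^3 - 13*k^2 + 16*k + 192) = (k^2 - 10*k + 24)/(k^2 - 5*k - 24)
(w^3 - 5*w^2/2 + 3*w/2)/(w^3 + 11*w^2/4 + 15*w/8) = 4*(2*w^2 - 5*w + 3)/(8*w^2 + 22*w + 15)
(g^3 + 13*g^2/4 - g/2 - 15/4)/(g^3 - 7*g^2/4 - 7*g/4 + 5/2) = (g + 3)/(g - 2)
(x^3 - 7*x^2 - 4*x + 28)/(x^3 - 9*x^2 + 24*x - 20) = (x^2 - 5*x - 14)/(x^2 - 7*x + 10)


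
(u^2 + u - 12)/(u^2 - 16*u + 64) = (u^2 + u - 12)/(u^2 - 16*u + 64)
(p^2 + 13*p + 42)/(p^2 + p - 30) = (p + 7)/(p - 5)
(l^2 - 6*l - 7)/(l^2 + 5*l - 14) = (l^2 - 6*l - 7)/(l^2 + 5*l - 14)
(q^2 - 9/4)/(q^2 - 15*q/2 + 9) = (q + 3/2)/(q - 6)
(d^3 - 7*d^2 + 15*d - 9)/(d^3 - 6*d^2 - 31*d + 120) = (d^2 - 4*d + 3)/(d^2 - 3*d - 40)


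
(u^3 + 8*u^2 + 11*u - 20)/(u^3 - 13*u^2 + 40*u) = (u^3 + 8*u^2 + 11*u - 20)/(u*(u^2 - 13*u + 40))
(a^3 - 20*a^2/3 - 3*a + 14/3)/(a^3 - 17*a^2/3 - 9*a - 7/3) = (3*a - 2)/(3*a + 1)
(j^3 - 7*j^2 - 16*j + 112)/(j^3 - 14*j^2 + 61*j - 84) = (j + 4)/(j - 3)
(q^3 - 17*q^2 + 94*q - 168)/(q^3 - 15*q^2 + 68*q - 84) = (q - 4)/(q - 2)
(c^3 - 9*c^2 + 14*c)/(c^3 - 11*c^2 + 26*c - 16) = c*(c - 7)/(c^2 - 9*c + 8)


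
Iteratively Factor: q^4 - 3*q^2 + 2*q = (q + 2)*(q^3 - 2*q^2 + q) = (q - 1)*(q + 2)*(q^2 - q) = q*(q - 1)*(q + 2)*(q - 1)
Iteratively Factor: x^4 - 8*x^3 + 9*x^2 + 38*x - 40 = (x - 1)*(x^3 - 7*x^2 + 2*x + 40) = (x - 4)*(x - 1)*(x^2 - 3*x - 10) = (x - 5)*(x - 4)*(x - 1)*(x + 2)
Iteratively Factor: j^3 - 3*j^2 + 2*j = (j)*(j^2 - 3*j + 2) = j*(j - 1)*(j - 2)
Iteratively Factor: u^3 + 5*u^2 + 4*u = (u + 1)*(u^2 + 4*u) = (u + 1)*(u + 4)*(u)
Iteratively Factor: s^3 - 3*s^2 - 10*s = (s + 2)*(s^2 - 5*s) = s*(s + 2)*(s - 5)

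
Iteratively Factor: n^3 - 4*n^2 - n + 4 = (n + 1)*(n^2 - 5*n + 4) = (n - 4)*(n + 1)*(n - 1)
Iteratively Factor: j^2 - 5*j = (j - 5)*(j)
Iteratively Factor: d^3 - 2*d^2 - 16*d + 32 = (d + 4)*(d^2 - 6*d + 8) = (d - 4)*(d + 4)*(d - 2)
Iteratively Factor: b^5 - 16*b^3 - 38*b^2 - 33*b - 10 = (b + 1)*(b^4 - b^3 - 15*b^2 - 23*b - 10) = (b + 1)^2*(b^3 - 2*b^2 - 13*b - 10) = (b + 1)^2*(b + 2)*(b^2 - 4*b - 5) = (b + 1)^3*(b + 2)*(b - 5)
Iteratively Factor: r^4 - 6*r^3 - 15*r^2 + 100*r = (r + 4)*(r^3 - 10*r^2 + 25*r) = (r - 5)*(r + 4)*(r^2 - 5*r) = (r - 5)^2*(r + 4)*(r)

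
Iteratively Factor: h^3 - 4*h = (h - 2)*(h^2 + 2*h) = (h - 2)*(h + 2)*(h)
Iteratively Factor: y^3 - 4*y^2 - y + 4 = (y - 4)*(y^2 - 1) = (y - 4)*(y + 1)*(y - 1)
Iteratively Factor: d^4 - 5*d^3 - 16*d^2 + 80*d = (d - 5)*(d^3 - 16*d) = (d - 5)*(d + 4)*(d^2 - 4*d) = (d - 5)*(d - 4)*(d + 4)*(d)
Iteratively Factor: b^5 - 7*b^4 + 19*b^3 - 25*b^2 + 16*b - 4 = (b - 2)*(b^4 - 5*b^3 + 9*b^2 - 7*b + 2) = (b - 2)*(b - 1)*(b^3 - 4*b^2 + 5*b - 2) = (b - 2)*(b - 1)^2*(b^2 - 3*b + 2) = (b - 2)*(b - 1)^3*(b - 2)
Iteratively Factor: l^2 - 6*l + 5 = (l - 5)*(l - 1)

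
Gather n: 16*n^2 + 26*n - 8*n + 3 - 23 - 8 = 16*n^2 + 18*n - 28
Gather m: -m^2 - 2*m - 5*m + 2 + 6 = -m^2 - 7*m + 8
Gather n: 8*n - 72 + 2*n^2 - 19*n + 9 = 2*n^2 - 11*n - 63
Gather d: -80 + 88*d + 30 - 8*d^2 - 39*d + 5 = -8*d^2 + 49*d - 45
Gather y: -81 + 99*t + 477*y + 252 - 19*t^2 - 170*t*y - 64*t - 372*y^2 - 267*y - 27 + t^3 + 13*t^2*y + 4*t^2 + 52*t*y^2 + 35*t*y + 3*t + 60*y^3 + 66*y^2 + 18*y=t^3 - 15*t^2 + 38*t + 60*y^3 + y^2*(52*t - 306) + y*(13*t^2 - 135*t + 228) + 144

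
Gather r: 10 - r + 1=11 - r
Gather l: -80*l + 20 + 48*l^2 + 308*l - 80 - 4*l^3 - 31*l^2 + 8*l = -4*l^3 + 17*l^2 + 236*l - 60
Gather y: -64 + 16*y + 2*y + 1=18*y - 63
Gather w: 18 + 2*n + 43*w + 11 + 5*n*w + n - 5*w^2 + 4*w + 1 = 3*n - 5*w^2 + w*(5*n + 47) + 30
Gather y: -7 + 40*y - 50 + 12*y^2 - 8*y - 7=12*y^2 + 32*y - 64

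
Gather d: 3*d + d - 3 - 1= 4*d - 4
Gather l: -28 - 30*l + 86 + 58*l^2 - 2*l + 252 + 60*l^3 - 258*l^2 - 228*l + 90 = 60*l^3 - 200*l^2 - 260*l + 400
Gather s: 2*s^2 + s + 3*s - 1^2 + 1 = 2*s^2 + 4*s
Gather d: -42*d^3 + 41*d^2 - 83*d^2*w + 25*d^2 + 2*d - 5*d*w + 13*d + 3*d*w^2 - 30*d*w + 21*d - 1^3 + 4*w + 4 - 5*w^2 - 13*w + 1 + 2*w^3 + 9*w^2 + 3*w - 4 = -42*d^3 + d^2*(66 - 83*w) + d*(3*w^2 - 35*w + 36) + 2*w^3 + 4*w^2 - 6*w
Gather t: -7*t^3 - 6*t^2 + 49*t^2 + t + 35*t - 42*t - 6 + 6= -7*t^3 + 43*t^2 - 6*t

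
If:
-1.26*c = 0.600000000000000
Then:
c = -0.48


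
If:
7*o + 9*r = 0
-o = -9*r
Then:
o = 0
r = 0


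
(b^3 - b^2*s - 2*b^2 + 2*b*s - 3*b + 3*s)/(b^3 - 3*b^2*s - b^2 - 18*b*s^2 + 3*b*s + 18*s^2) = (b^3 - b^2*s - 2*b^2 + 2*b*s - 3*b + 3*s)/(b^3 - 3*b^2*s - b^2 - 18*b*s^2 + 3*b*s + 18*s^2)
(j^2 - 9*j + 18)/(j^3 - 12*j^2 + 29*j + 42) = (j - 3)/(j^2 - 6*j - 7)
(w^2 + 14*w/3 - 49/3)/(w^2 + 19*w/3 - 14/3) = (3*w - 7)/(3*w - 2)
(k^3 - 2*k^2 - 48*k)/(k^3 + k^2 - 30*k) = (k - 8)/(k - 5)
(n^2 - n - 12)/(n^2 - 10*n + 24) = (n + 3)/(n - 6)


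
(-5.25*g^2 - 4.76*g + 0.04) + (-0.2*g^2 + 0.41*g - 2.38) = -5.45*g^2 - 4.35*g - 2.34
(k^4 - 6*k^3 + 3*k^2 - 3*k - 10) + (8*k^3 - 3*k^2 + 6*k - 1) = k^4 + 2*k^3 + 3*k - 11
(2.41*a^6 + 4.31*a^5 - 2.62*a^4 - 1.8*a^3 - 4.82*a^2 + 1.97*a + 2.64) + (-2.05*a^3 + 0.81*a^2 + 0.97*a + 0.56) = 2.41*a^6 + 4.31*a^5 - 2.62*a^4 - 3.85*a^3 - 4.01*a^2 + 2.94*a + 3.2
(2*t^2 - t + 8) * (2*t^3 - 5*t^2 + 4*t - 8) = 4*t^5 - 12*t^4 + 29*t^3 - 60*t^2 + 40*t - 64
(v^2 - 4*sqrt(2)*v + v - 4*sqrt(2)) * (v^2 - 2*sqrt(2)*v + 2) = v^4 - 6*sqrt(2)*v^3 + v^3 - 6*sqrt(2)*v^2 + 18*v^2 - 8*sqrt(2)*v + 18*v - 8*sqrt(2)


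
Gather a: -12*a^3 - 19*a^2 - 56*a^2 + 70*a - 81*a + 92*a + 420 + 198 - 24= -12*a^3 - 75*a^2 + 81*a + 594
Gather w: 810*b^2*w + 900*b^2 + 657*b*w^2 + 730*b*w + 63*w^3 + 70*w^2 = 900*b^2 + 63*w^3 + w^2*(657*b + 70) + w*(810*b^2 + 730*b)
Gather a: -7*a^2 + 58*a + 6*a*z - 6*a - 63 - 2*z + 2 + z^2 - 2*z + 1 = -7*a^2 + a*(6*z + 52) + z^2 - 4*z - 60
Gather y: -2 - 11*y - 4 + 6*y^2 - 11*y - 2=6*y^2 - 22*y - 8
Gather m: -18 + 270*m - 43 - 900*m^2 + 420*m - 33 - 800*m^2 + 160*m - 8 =-1700*m^2 + 850*m - 102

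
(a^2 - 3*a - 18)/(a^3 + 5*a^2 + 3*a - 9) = (a - 6)/(a^2 + 2*a - 3)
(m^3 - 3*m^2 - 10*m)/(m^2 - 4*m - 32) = m*(-m^2 + 3*m + 10)/(-m^2 + 4*m + 32)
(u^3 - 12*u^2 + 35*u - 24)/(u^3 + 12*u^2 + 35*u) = (u^3 - 12*u^2 + 35*u - 24)/(u*(u^2 + 12*u + 35))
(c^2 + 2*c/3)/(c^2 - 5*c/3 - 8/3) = c*(3*c + 2)/(3*c^2 - 5*c - 8)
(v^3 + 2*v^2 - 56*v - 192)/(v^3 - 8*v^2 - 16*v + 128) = (v + 6)/(v - 4)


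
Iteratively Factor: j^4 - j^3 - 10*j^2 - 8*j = (j - 4)*(j^3 + 3*j^2 + 2*j) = j*(j - 4)*(j^2 + 3*j + 2) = j*(j - 4)*(j + 1)*(j + 2)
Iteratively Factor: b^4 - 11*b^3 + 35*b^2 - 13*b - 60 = (b - 5)*(b^3 - 6*b^2 + 5*b + 12) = (b - 5)*(b + 1)*(b^2 - 7*b + 12) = (b - 5)*(b - 4)*(b + 1)*(b - 3)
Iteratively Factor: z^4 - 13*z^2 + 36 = (z - 3)*(z^3 + 3*z^2 - 4*z - 12) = (z - 3)*(z - 2)*(z^2 + 5*z + 6) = (z - 3)*(z - 2)*(z + 3)*(z + 2)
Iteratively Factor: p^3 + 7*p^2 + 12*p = (p + 3)*(p^2 + 4*p) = (p + 3)*(p + 4)*(p)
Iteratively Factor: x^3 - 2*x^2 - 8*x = (x)*(x^2 - 2*x - 8) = x*(x - 4)*(x + 2)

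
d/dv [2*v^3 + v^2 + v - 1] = 6*v^2 + 2*v + 1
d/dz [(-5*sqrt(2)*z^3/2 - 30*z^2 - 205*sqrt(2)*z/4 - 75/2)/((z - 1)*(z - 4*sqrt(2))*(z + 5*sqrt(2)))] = 5*(2*sqrt(2)*z^4 + 20*z^4 + 8*z^3 + 242*sqrt(2)*z^3 - 257*sqrt(2)*z^2 + 1132*z^2 - 1980*z + 60*sqrt(2)*z - 1670*sqrt(2) - 1200)/(4*(z^6 - 2*z^5 + 2*sqrt(2)*z^5 - 77*z^4 - 4*sqrt(2)*z^4 - 78*sqrt(2)*z^3 + 156*z^3 + 160*sqrt(2)*z^2 + 1522*z^2 - 3200*z - 80*sqrt(2)*z + 1600))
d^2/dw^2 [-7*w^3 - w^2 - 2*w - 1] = -42*w - 2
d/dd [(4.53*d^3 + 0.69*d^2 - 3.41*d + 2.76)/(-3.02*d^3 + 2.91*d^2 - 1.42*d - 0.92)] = (15.2661*d^4 - 33.4616*d^3 + 21.4461*d^2 - 17.3328*d + 7.0564)/(9.1204*d^6 - 17.5764*d^5 + 17.0449*d^4 - 2.7076*d^3 - 3.338*d^2 + 2.6128*d + 0.8464)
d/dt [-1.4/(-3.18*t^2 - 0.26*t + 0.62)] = (-8.904*t - 0.364)/(3.18*t^2 + 0.26*t - 0.62)^2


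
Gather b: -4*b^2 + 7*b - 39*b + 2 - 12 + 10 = -4*b^2 - 32*b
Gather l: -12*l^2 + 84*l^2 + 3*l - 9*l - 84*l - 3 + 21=72*l^2 - 90*l + 18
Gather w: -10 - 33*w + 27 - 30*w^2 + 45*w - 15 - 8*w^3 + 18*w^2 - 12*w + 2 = -8*w^3 - 12*w^2 + 4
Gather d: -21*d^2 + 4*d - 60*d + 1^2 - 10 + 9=-21*d^2 - 56*d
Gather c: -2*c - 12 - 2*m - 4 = -2*c - 2*m - 16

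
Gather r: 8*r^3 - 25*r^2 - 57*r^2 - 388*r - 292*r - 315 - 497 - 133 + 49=8*r^3 - 82*r^2 - 680*r - 896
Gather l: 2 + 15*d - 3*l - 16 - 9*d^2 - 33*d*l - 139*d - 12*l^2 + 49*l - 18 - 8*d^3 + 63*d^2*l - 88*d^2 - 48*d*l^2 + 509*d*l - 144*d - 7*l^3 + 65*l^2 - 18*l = -8*d^3 - 97*d^2 - 268*d - 7*l^3 + l^2*(53 - 48*d) + l*(63*d^2 + 476*d + 28) - 32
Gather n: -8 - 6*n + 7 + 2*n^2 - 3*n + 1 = 2*n^2 - 9*n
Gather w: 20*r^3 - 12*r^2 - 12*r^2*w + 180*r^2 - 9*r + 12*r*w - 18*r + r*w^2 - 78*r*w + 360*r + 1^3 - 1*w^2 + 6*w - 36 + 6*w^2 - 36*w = 20*r^3 + 168*r^2 + 333*r + w^2*(r + 5) + w*(-12*r^2 - 66*r - 30) - 35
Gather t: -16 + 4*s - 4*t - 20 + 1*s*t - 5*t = 4*s + t*(s - 9) - 36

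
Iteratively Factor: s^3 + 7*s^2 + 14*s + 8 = (s + 1)*(s^2 + 6*s + 8) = (s + 1)*(s + 4)*(s + 2)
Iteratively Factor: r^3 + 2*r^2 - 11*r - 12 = (r - 3)*(r^2 + 5*r + 4) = (r - 3)*(r + 4)*(r + 1)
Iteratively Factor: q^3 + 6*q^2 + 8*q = (q)*(q^2 + 6*q + 8) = q*(q + 4)*(q + 2)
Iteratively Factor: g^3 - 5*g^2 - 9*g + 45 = (g - 3)*(g^2 - 2*g - 15) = (g - 3)*(g + 3)*(g - 5)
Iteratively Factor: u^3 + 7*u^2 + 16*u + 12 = (u + 2)*(u^2 + 5*u + 6) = (u + 2)*(u + 3)*(u + 2)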